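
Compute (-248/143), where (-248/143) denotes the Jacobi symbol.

1

Reduce the numerator: -248 ≡ 38 (mod 143), so (-248/143) = (38/143).
Factor out 2: 38 = 2·19. Since 143 ≡ 7 (mod 8), (2/143) = +1. Now have (19/143).
Both 19 ≡ 3 and 143 ≡ 3 (mod 4), so reciprocity gives (19/143) = -(143/19). Reduce: 143 ≡ 10 (mod 19). Now have -(10/19).
Factor out 2: 10 = 2·5. Since 19 ≡ 3 (mod 8), (2/19) = -1. Now have (5/19).
5 ≡ 1 (mod 4), so quadratic reciprocity gives (5/19) = (19/5). Reduce: 19 ≡ 4 (mod 5). Now have (4/5).
Factor out 2: 4 = 2^2. Since 5 ≡ 5 (mod 8), (2/5) = -1, and (2/5)^2 = +1. Now have (1/5).
(1/5) = 1. Collecting the sign factors: 1.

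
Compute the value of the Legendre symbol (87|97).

-1

97 ≡ 1 (mod 4), so quadratic reciprocity gives (87|97) = (97|87). Reduce: 97 ≡ 10 (mod 87). Now have (10|87).
Factor out 2: 10 = 2·5. Since 87 ≡ 7 (mod 8), (2|87) = +1. Now have (5|87).
5 ≡ 1 (mod 4), so quadratic reciprocity gives (5|87) = (87|5). Reduce: 87 ≡ 2 (mod 5). Now have (2|5).
Factor out 2: 2 = 2. Since 5 ≡ 5 (mod 8), (2|5) = -1. Now have -(1|5).
(1|5) = 1. Collecting the sign factors: -1.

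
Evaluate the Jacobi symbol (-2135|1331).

-1

(-2135|1331)
  = -(2135|1331)    [1331 ≡ 3 mod 4 ⇒ (-1|1331) = -1]
  = -(804|1331)    [2135 ≡ 804 mod 1331]
  = -(201|1331)    [1331 ≡ 3 mod 8 ⇒ (2|1331)^2 = +1]
  = -(1331|201)    [QR: 201 ≡ 1 mod 4, sign kept]
  = -(125|201)    [1331 ≡ 125 mod 201]
  = -(201|125)    [QR: 125 ≡ 1 mod 4, sign kept]
  = -(76|125)    [201 ≡ 76 mod 125]
  = -(19|125)    [125 ≡ 5 mod 8 ⇒ (2|125)^2 = +1]
  = -(125|19)    [QR: 125 ≡ 1 mod 4, sign kept]
  = -(11|19)    [125 ≡ 11 mod 19]
  = (19|11)    [QR: both ≡ 3 mod 4, sign flips]
  = (8|11)    [19 ≡ 8 mod 11]
  = -(1|11)    [11 ≡ 3 mod 8 ⇒ (2|11)^3 = -1]
  = -1    [(1|11) = 1]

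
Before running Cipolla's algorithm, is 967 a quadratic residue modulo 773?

Reduce the numerator: 967 ≡ 194 (mod 773), so (967|773) = (194|773).
Factor out 2: 194 = 2·97. Since 773 ≡ 5 (mod 8), (2|773) = -1. Now have -(97|773).
97 ≡ 1 (mod 4), so quadratic reciprocity gives (97|773) = (773|97). Reduce: 773 ≡ 94 (mod 97). Now have -(94|97).
Factor out 2: 94 = 2·47. Since 97 ≡ 1 (mod 8), (2|97) = +1. Now have -(47|97).
97 ≡ 1 (mod 4), so quadratic reciprocity gives (47|97) = (97|47). Reduce: 97 ≡ 3 (mod 47). Now have -(3|47).
Both 3 ≡ 3 and 47 ≡ 3 (mod 4), so reciprocity gives (3|47) = -(47|3). Reduce: 47 ≡ 2 (mod 3). Now have (2|3).
Factor out 2: 2 = 2. Since 3 ≡ 3 (mod 8), (2|3) = -1. Now have -(1|3).
(1|3) = 1. Collecting the sign factors: -1.
The Legendre symbol is -1, so x^2 ≡ 967 (mod 773) has no solution.

no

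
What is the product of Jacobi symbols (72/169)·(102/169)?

1

By multiplicativity, (72·102/169) = (72/169)·(102/169).
First factor (72/169):
Factor out 2: 72 = 2^3·9. Since 169 ≡ 1 (mod 8), (2/169) = +1, and (2/169)^3 = +1. Now have (9/169).
9 ≡ 1 (mod 4), so quadratic reciprocity gives (9/169) = (169/9). Reduce: 169 ≡ 7 (mod 9). Now have (7/9).
9 ≡ 1 (mod 4), so quadratic reciprocity gives (7/9) = (9/7). Reduce: 9 ≡ 2 (mod 7). Now have (2/7).
Factor out 2: 2 = 2. Since 7 ≡ 7 (mod 8), (2/7) = +1. Now have (1/7).
(1/7) = 1. Collecting the sign factors: 1.
Second factor (102/169):
Factor out 2: 102 = 2·51. Since 169 ≡ 1 (mod 8), (2/169) = +1. Now have (51/169).
169 ≡ 1 (mod 4), so quadratic reciprocity gives (51/169) = (169/51). Reduce: 169 ≡ 16 (mod 51). Now have (16/51).
Factor out 2: 16 = 2^4. Since 51 ≡ 3 (mod 8), (2/51) = -1, and (2/51)^4 = +1. Now have (1/51).
(1/51) = 1. Collecting the sign factors: 1.
Product: (1)·(1) = 1.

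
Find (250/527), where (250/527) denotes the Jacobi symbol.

Factor out 2: 250 = 2·125. Since 527 ≡ 7 (mod 8), (2/527) = +1. Now have (125/527).
125 ≡ 1 (mod 4), so quadratic reciprocity gives (125/527) = (527/125). Reduce: 527 ≡ 27 (mod 125). Now have (27/125).
125 ≡ 1 (mod 4), so quadratic reciprocity gives (27/125) = (125/27). Reduce: 125 ≡ 17 (mod 27). Now have (17/27).
17 ≡ 1 (mod 4), so quadratic reciprocity gives (17/27) = (27/17). Reduce: 27 ≡ 10 (mod 17). Now have (10/17).
Factor out 2: 10 = 2·5. Since 17 ≡ 1 (mod 8), (2/17) = +1. Now have (5/17).
5 ≡ 1 (mod 4), so quadratic reciprocity gives (5/17) = (17/5). Reduce: 17 ≡ 2 (mod 5). Now have (2/5).
Factor out 2: 2 = 2. Since 5 ≡ 5 (mod 8), (2/5) = -1. Now have -(1/5).
(1/5) = 1. Collecting the sign factors: -1.

-1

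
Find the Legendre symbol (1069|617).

Reduce the numerator: 1069 ≡ 452 (mod 617), so (1069|617) = (452|617).
Factor out 2: 452 = 2^2·113. Since 617 ≡ 1 (mod 8), (2|617) = +1, and (2|617)^2 = +1. Now have (113|617).
113 ≡ 1 (mod 4), so quadratic reciprocity gives (113|617) = (617|113). Reduce: 617 ≡ 52 (mod 113). Now have (52|113).
Factor out 2: 52 = 2^2·13. Since 113 ≡ 1 (mod 8), (2|113) = +1, and (2|113)^2 = +1. Now have (13|113).
13 ≡ 1 (mod 4), so quadratic reciprocity gives (13|113) = (113|13). Reduce: 113 ≡ 9 (mod 13). Now have (9|13).
9 ≡ 1 (mod 4), so quadratic reciprocity gives (9|13) = (13|9). Reduce: 13 ≡ 4 (mod 9). Now have (4|9).
Factor out 2: 4 = 2^2. Since 9 ≡ 1 (mod 8), (2|9) = +1, and (2|9)^2 = +1. Now have (1|9).
(1|9) = 1. Collecting the sign factors: 1.

1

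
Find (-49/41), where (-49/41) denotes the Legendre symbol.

1

(-49/41)
  = (33/41)    [-49 ≡ 33 mod 41]
  = (41/33)    [QR: 33 ≡ 1 mod 4, sign kept]
  = (8/33)    [41 ≡ 8 mod 33]
  = (1/33)    [33 ≡ 1 mod 8 ⇒ (2/33)^3 = +1]
  = 1    [(1/33) = 1]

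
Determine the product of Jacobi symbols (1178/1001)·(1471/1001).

By multiplicativity, (1178·1471/1001) = (1178/1001)·(1471/1001).
First factor (1178/1001):
Reduce the numerator: 1178 ≡ 177 (mod 1001), so (1178/1001) = (177/1001).
177 ≡ 1 (mod 4), so quadratic reciprocity gives (177/1001) = (1001/177). Reduce: 1001 ≡ 116 (mod 177). Now have (116/177).
Factor out 2: 116 = 2^2·29. Since 177 ≡ 1 (mod 8), (2/177) = +1, and (2/177)^2 = +1. Now have (29/177).
29 ≡ 1 (mod 4), so quadratic reciprocity gives (29/177) = (177/29). Reduce: 177 ≡ 3 (mod 29). Now have (3/29).
29 ≡ 1 (mod 4), so quadratic reciprocity gives (3/29) = (29/3). Reduce: 29 ≡ 2 (mod 3). Now have (2/3).
Factor out 2: 2 = 2. Since 3 ≡ 3 (mod 8), (2/3) = -1. Now have -(1/3).
(1/3) = 1. Collecting the sign factors: -1.
Second factor (1471/1001):
Reduce the numerator: 1471 ≡ 470 (mod 1001), so (1471/1001) = (470/1001).
Factor out 2: 470 = 2·235. Since 1001 ≡ 1 (mod 8), (2/1001) = +1. Now have (235/1001).
1001 ≡ 1 (mod 4), so quadratic reciprocity gives (235/1001) = (1001/235). Reduce: 1001 ≡ 61 (mod 235). Now have (61/235).
61 ≡ 1 (mod 4), so quadratic reciprocity gives (61/235) = (235/61). Reduce: 235 ≡ 52 (mod 61). Now have (52/61).
Factor out 2: 52 = 2^2·13. Since 61 ≡ 5 (mod 8), (2/61) = -1, and (2/61)^2 = +1. Now have (13/61).
13 ≡ 1 (mod 4), so quadratic reciprocity gives (13/61) = (61/13). Reduce: 61 ≡ 9 (mod 13). Now have (9/13).
9 ≡ 1 (mod 4), so quadratic reciprocity gives (9/13) = (13/9). Reduce: 13 ≡ 4 (mod 9). Now have (4/9).
Factor out 2: 4 = 2^2. Since 9 ≡ 1 (mod 8), (2/9) = +1, and (2/9)^2 = +1. Now have (1/9).
(1/9) = 1. Collecting the sign factors: 1.
Product: (-1)·(1) = -1.

-1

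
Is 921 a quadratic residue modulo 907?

yes

Reduce the numerator: 921 ≡ 14 (mod 907), so (921|907) = (14|907).
Factor out 2: 14 = 2·7. Since 907 ≡ 3 (mod 8), (2|907) = -1. Now have -(7|907).
Both 7 ≡ 3 and 907 ≡ 3 (mod 4), so reciprocity gives (7|907) = -(907|7). Reduce: 907 ≡ 4 (mod 7). Now have (4|7).
Factor out 2: 4 = 2^2. Since 7 ≡ 7 (mod 8), (2|7) = +1, and (2|7)^2 = +1. Now have (1|7).
(1|7) = 1. Collecting the sign factors: 1.
The Legendre symbol is 1, so x^2 ≡ 921 (mod 907) has solution.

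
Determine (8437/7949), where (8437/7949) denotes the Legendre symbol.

-1

(8437/7949)
  = (488/7949)    [8437 ≡ 488 mod 7949]
  = -(61/7949)    [7949 ≡ 5 mod 8 ⇒ (2/7949)^3 = -1]
  = -(7949/61)    [QR: 61 ≡ 1 mod 4, sign kept]
  = -(19/61)    [7949 ≡ 19 mod 61]
  = -(61/19)    [QR: 61 ≡ 1 mod 4, sign kept]
  = -(4/19)    [61 ≡ 4 mod 19]
  = -(1/19)    [19 ≡ 3 mod 8 ⇒ (2/19)^2 = +1]
  = -1    [(1/19) = 1]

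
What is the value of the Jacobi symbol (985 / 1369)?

1

(985 / 1369)
  = (1369 / 985)    [QR: 985 ≡ 1 mod 4, sign kept]
  = (384 / 985)    [1369 ≡ 384 mod 985]
  = (3 / 985)    [985 ≡ 1 mod 8 ⇒ (2 / 985)^7 = +1]
  = (985 / 3)    [QR: 985 ≡ 1 mod 4, sign kept]
  = (1 / 3)    [985 ≡ 1 mod 3]
  = 1    [(1 / 3) = 1]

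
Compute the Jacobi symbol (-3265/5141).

(-3265/5141)
  = (1876/5141)    [-3265 ≡ 1876 mod 5141]
  = (469/5141)    [5141 ≡ 5 mod 8 ⇒ (2/5141)^2 = +1]
  = (5141/469)    [QR: 469 ≡ 1 mod 4, sign kept]
  = (451/469)    [5141 ≡ 451 mod 469]
  = (469/451)    [QR: 469 ≡ 1 mod 4, sign kept]
  = (18/451)    [469 ≡ 18 mod 451]
  = -(9/451)    [451 ≡ 3 mod 8 ⇒ (2/451) = -1]
  = -(451/9)    [QR: 9 ≡ 1 mod 4, sign kept]
  = -(1/9)    [451 ≡ 1 mod 9]
  = -1    [(1/9) = 1]

-1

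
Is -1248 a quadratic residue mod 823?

Pull out -1: (-1248/823) = (-1/823)·(1248/823). Since 823 ≡ 3 (mod 4), (-1/823) = -1. Now have -(1248/823).
Reduce the numerator: 1248 ≡ 425 (mod 823), so (1248/823) = (425/823).
425 ≡ 1 (mod 4), so quadratic reciprocity gives (425/823) = (823/425). Reduce: 823 ≡ 398 (mod 425). Now have -(398/425).
Factor out 2: 398 = 2·199. Since 425 ≡ 1 (mod 8), (2/425) = +1. Now have -(199/425).
425 ≡ 1 (mod 4), so quadratic reciprocity gives (199/425) = (425/199). Reduce: 425 ≡ 27 (mod 199). Now have -(27/199).
Both 27 ≡ 3 and 199 ≡ 3 (mod 4), so reciprocity gives (27/199) = -(199/27). Reduce: 199 ≡ 10 (mod 27). Now have (10/27).
Factor out 2: 10 = 2·5. Since 27 ≡ 3 (mod 8), (2/27) = -1. Now have -(5/27).
5 ≡ 1 (mod 4), so quadratic reciprocity gives (5/27) = (27/5). Reduce: 27 ≡ 2 (mod 5). Now have -(2/5).
Factor out 2: 2 = 2. Since 5 ≡ 5 (mod 8), (2/5) = -1. Now have (1/5).
(1/5) = 1. Collecting the sign factors: 1.
The Legendre symbol is 1, so x^2 ≡ -1248 (mod 823) has solution.

yes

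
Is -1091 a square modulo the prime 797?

(-1091|797)
  = (503|797)    [-1091 ≡ 503 mod 797]
  = (797|503)    [QR: 797 ≡ 1 mod 4, sign kept]
  = (294|503)    [797 ≡ 294 mod 503]
  = (147|503)    [503 ≡ 7 mod 8 ⇒ (2|503) = +1]
  = -(503|147)    [QR: both ≡ 3 mod 4, sign flips]
  = -(62|147)    [503 ≡ 62 mod 147]
  = (31|147)    [147 ≡ 3 mod 8 ⇒ (2|147) = -1]
  = -(147|31)    [QR: both ≡ 3 mod 4, sign flips]
  = -(23|31)    [147 ≡ 23 mod 31]
  = (31|23)    [QR: both ≡ 3 mod 4, sign flips]
  = (8|23)    [31 ≡ 8 mod 23]
  = (1|23)    [23 ≡ 7 mod 8 ⇒ (2|23)^3 = +1]
  = 1    [(1|23) = 1]
(-1091|797) = 1, and 797 is prime, so -1091 is a quadratic residue mod 797.

yes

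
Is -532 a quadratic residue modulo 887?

Reduce the numerator: -532 ≡ 355 (mod 887), so (-532/887) = (355/887).
Both 355 ≡ 3 and 887 ≡ 3 (mod 4), so reciprocity gives (355/887) = -(887/355). Reduce: 887 ≡ 177 (mod 355). Now have -(177/355).
177 ≡ 1 (mod 4), so quadratic reciprocity gives (177/355) = (355/177). Reduce: 355 ≡ 1 (mod 177). Now have -(1/177).
(1/177) = 1. Collecting the sign factors: -1.
The Legendre symbol is -1, so x^2 ≡ -532 (mod 887) has no solution.

no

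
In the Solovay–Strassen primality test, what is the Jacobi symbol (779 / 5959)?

Both 779 ≡ 3 and 5959 ≡ 3 (mod 4), so reciprocity gives (779 / 5959) = -(5959 / 779). Reduce: 5959 ≡ 506 (mod 779). Now have -(506 / 779).
Factor out 2: 506 = 2·253. Since 779 ≡ 3 (mod 8), (2 / 779) = -1. Now have (253 / 779).
253 ≡ 1 (mod 4), so quadratic reciprocity gives (253 / 779) = (779 / 253). Reduce: 779 ≡ 20 (mod 253). Now have (20 / 253).
Factor out 2: 20 = 2^2·5. Since 253 ≡ 5 (mod 8), (2 / 253) = -1, and (2 / 253)^2 = +1. Now have (5 / 253).
5 ≡ 1 (mod 4), so quadratic reciprocity gives (5 / 253) = (253 / 5). Reduce: 253 ≡ 3 (mod 5). Now have (3 / 5).
5 ≡ 1 (mod 4), so quadratic reciprocity gives (3 / 5) = (5 / 3). Reduce: 5 ≡ 2 (mod 3). Now have (2 / 3).
Factor out 2: 2 = 2. Since 3 ≡ 3 (mod 8), (2 / 3) = -1. Now have -(1 / 3).
(1 / 3) = 1. Collecting the sign factors: -1.

-1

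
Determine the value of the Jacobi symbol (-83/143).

(-83/143)
  = (60/143)    [-83 ≡ 60 mod 143]
  = (15/143)    [143 ≡ 7 mod 8 ⇒ (2/143)^2 = +1]
  = -(143/15)    [QR: both ≡ 3 mod 4, sign flips]
  = -(8/15)    [143 ≡ 8 mod 15]
  = -(1/15)    [15 ≡ 7 mod 8 ⇒ (2/15)^3 = +1]
  = -1    [(1/15) = 1]

-1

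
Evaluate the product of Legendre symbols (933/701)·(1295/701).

1

By multiplicativity, (933·1295/701) = (933/701)·(1295/701).
First factor (933/701):
Reduce the numerator: 933 ≡ 232 (mod 701), so (933/701) = (232/701).
Factor out 2: 232 = 2^3·29. Since 701 ≡ 5 (mod 8), (2/701) = -1, and (2/701)^3 = -1. Now have -(29/701).
29 ≡ 1 (mod 4), so quadratic reciprocity gives (29/701) = (701/29). Reduce: 701 ≡ 5 (mod 29). Now have -(5/29).
5 ≡ 1 (mod 4), so quadratic reciprocity gives (5/29) = (29/5). Reduce: 29 ≡ 4 (mod 5). Now have -(4/5).
Factor out 2: 4 = 2^2. Since 5 ≡ 5 (mod 8), (2/5) = -1, and (2/5)^2 = +1. Now have -(1/5).
(1/5) = 1. Collecting the sign factors: -1.
Second factor (1295/701):
Reduce the numerator: 1295 ≡ 594 (mod 701), so (1295/701) = (594/701).
Factor out 2: 594 = 2·297. Since 701 ≡ 5 (mod 8), (2/701) = -1. Now have -(297/701).
297 ≡ 1 (mod 4), so quadratic reciprocity gives (297/701) = (701/297). Reduce: 701 ≡ 107 (mod 297). Now have -(107/297).
297 ≡ 1 (mod 4), so quadratic reciprocity gives (107/297) = (297/107). Reduce: 297 ≡ 83 (mod 107). Now have -(83/107).
Both 83 ≡ 3 and 107 ≡ 3 (mod 4), so reciprocity gives (83/107) = -(107/83). Reduce: 107 ≡ 24 (mod 83). Now have (24/83).
Factor out 2: 24 = 2^3·3. Since 83 ≡ 3 (mod 8), (2/83) = -1, and (2/83)^3 = -1. Now have -(3/83).
Both 3 ≡ 3 and 83 ≡ 3 (mod 4), so reciprocity gives (3/83) = -(83/3). Reduce: 83 ≡ 2 (mod 3). Now have (2/3).
Factor out 2: 2 = 2. Since 3 ≡ 3 (mod 8), (2/3) = -1. Now have -(1/3).
(1/3) = 1. Collecting the sign factors: -1.
Product: (-1)·(-1) = 1.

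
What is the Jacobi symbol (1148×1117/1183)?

By multiplicativity, (1148·1117/1183) = (1148/1183)·(1117/1183).
First factor (1148/1183):
Factor out 2: 1148 = 2^2·287. Since 1183 ≡ 7 (mod 8), (2/1183) = +1, and (2/1183)^2 = +1. Now have (287/1183).
Both 287 ≡ 3 and 1183 ≡ 3 (mod 4), so reciprocity gives (287/1183) = -(1183/287). Reduce: 1183 ≡ 35 (mod 287). Now have -(35/287).
Both 35 ≡ 3 and 287 ≡ 3 (mod 4), so reciprocity gives (35/287) = -(287/35). Reduce: 287 ≡ 7 (mod 35). Now have (7/35).
Both 7 ≡ 3 and 35 ≡ 3 (mod 4), so reciprocity gives (7/35) = -(35/7). Reduce: 35 ≡ 0 (mod 7). Now have -(0/7).
The numerator is now 0 with denominator 7 > 1: the symbol is 0.
Second factor (1117/1183):
1117 ≡ 1 (mod 4), so quadratic reciprocity gives (1117/1183) = (1183/1117). Reduce: 1183 ≡ 66 (mod 1117). Now have (66/1117).
Factor out 2: 66 = 2·33. Since 1117 ≡ 5 (mod 8), (2/1117) = -1. Now have -(33/1117).
33 ≡ 1 (mod 4), so quadratic reciprocity gives (33/1117) = (1117/33). Reduce: 1117 ≡ 28 (mod 33). Now have -(28/33).
Factor out 2: 28 = 2^2·7. Since 33 ≡ 1 (mod 8), (2/33) = +1, and (2/33)^2 = +1. Now have -(7/33).
33 ≡ 1 (mod 4), so quadratic reciprocity gives (7/33) = (33/7). Reduce: 33 ≡ 5 (mod 7). Now have -(5/7).
5 ≡ 1 (mod 4), so quadratic reciprocity gives (5/7) = (7/5). Reduce: 7 ≡ 2 (mod 5). Now have -(2/5).
Factor out 2: 2 = 2. Since 5 ≡ 5 (mod 8), (2/5) = -1. Now have (1/5).
(1/5) = 1. Collecting the sign factors: 1.
Product: (0)·(1) = 0.

0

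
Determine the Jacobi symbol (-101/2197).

1

Pull out -1: (-101/2197) = (-1/2197)·(101/2197). Since 2197 ≡ 1 (mod 4), (-1/2197) = +1. Now have (101/2197).
101 ≡ 1 (mod 4), so quadratic reciprocity gives (101/2197) = (2197/101). Reduce: 2197 ≡ 76 (mod 101). Now have (76/101).
Factor out 2: 76 = 2^2·19. Since 101 ≡ 5 (mod 8), (2/101) = -1, and (2/101)^2 = +1. Now have (19/101).
101 ≡ 1 (mod 4), so quadratic reciprocity gives (19/101) = (101/19). Reduce: 101 ≡ 6 (mod 19). Now have (6/19).
Factor out 2: 6 = 2·3. Since 19 ≡ 3 (mod 8), (2/19) = -1. Now have -(3/19).
Both 3 ≡ 3 and 19 ≡ 3 (mod 4), so reciprocity gives (3/19) = -(19/3). Reduce: 19 ≡ 1 (mod 3). Now have (1/3).
(1/3) = 1. Collecting the sign factors: 1.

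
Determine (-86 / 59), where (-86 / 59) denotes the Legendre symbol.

-1

Reduce the numerator: -86 ≡ 32 (mod 59), so (-86 / 59) = (32 / 59).
Factor out 2: 32 = 2^5. Since 59 ≡ 3 (mod 8), (2 / 59) = -1, and (2 / 59)^5 = -1. Now have -(1 / 59).
(1 / 59) = 1. Collecting the sign factors: -1.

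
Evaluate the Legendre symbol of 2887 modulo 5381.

-1

(2887/5381)
  = (5381/2887)    [QR: 5381 ≡ 1 mod 4, sign kept]
  = (2494/2887)    [5381 ≡ 2494 mod 2887]
  = (1247/2887)    [2887 ≡ 7 mod 8 ⇒ (2/2887) = +1]
  = -(2887/1247)    [QR: both ≡ 3 mod 4, sign flips]
  = -(393/1247)    [2887 ≡ 393 mod 1247]
  = -(1247/393)    [QR: 393 ≡ 1 mod 4, sign kept]
  = -(68/393)    [1247 ≡ 68 mod 393]
  = -(17/393)    [393 ≡ 1 mod 8 ⇒ (2/393)^2 = +1]
  = -(393/17)    [QR: 17 ≡ 1 mod 4, sign kept]
  = -(2/17)    [393 ≡ 2 mod 17]
  = -(1/17)    [17 ≡ 1 mod 8 ⇒ (2/17) = +1]
  = -1    [(1/17) = 1]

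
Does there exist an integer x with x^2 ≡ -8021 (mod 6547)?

(-8021/6547)
  = -(8021/6547)    [6547 ≡ 3 mod 4 ⇒ (-1/6547) = -1]
  = -(1474/6547)    [8021 ≡ 1474 mod 6547]
  = (737/6547)    [6547 ≡ 3 mod 8 ⇒ (2/6547) = -1]
  = (6547/737)    [QR: 737 ≡ 1 mod 4, sign kept]
  = (651/737)    [6547 ≡ 651 mod 737]
  = (737/651)    [QR: 737 ≡ 1 mod 4, sign kept]
  = (86/651)    [737 ≡ 86 mod 651]
  = -(43/651)    [651 ≡ 3 mod 8 ⇒ (2/651) = -1]
  = (651/43)    [QR: both ≡ 3 mod 4, sign flips]
  = (6/43)    [651 ≡ 6 mod 43]
  = -(3/43)    [43 ≡ 3 mod 8 ⇒ (2/43) = -1]
  = (43/3)    [QR: both ≡ 3 mod 4, sign flips]
  = (1/3)    [43 ≡ 1 mod 3]
  = 1    [(1/3) = 1]
The Legendre symbol is 1, so x^2 ≡ -8021 (mod 6547) has solution.

yes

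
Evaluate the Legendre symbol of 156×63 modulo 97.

1

By multiplicativity, (156·63/97) = (156/97)·(63/97).
First factor (156/97):
Reduce the numerator: 156 ≡ 59 (mod 97), so (156/97) = (59/97).
97 ≡ 1 (mod 4), so quadratic reciprocity gives (59/97) = (97/59). Reduce: 97 ≡ 38 (mod 59). Now have (38/59).
Factor out 2: 38 = 2·19. Since 59 ≡ 3 (mod 8), (2/59) = -1. Now have -(19/59).
Both 19 ≡ 3 and 59 ≡ 3 (mod 4), so reciprocity gives (19/59) = -(59/19). Reduce: 59 ≡ 2 (mod 19). Now have (2/19).
Factor out 2: 2 = 2. Since 19 ≡ 3 (mod 8), (2/19) = -1. Now have -(1/19).
(1/19) = 1. Collecting the sign factors: -1.
Second factor (63/97):
97 ≡ 1 (mod 4), so quadratic reciprocity gives (63/97) = (97/63). Reduce: 97 ≡ 34 (mod 63). Now have (34/63).
Factor out 2: 34 = 2·17. Since 63 ≡ 7 (mod 8), (2/63) = +1. Now have (17/63).
17 ≡ 1 (mod 4), so quadratic reciprocity gives (17/63) = (63/17). Reduce: 63 ≡ 12 (mod 17). Now have (12/17).
Factor out 2: 12 = 2^2·3. Since 17 ≡ 1 (mod 8), (2/17) = +1, and (2/17)^2 = +1. Now have (3/17).
17 ≡ 1 (mod 4), so quadratic reciprocity gives (3/17) = (17/3). Reduce: 17 ≡ 2 (mod 3). Now have (2/3).
Factor out 2: 2 = 2. Since 3 ≡ 3 (mod 8), (2/3) = -1. Now have -(1/3).
(1/3) = 1. Collecting the sign factors: -1.
Product: (-1)·(-1) = 1.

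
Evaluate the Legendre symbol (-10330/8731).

Pull out -1: (-10330/8731) = (-1/8731)·(10330/8731). Since 8731 ≡ 3 (mod 4), (-1/8731) = -1. Now have -(10330/8731).
Reduce the numerator: 10330 ≡ 1599 (mod 8731), so (10330/8731) = (1599/8731).
Both 1599 ≡ 3 and 8731 ≡ 3 (mod 4), so reciprocity gives (1599/8731) = -(8731/1599). Reduce: 8731 ≡ 736 (mod 1599). Now have (736/1599).
Factor out 2: 736 = 2^5·23. Since 1599 ≡ 7 (mod 8), (2/1599) = +1, and (2/1599)^5 = +1. Now have (23/1599).
Both 23 ≡ 3 and 1599 ≡ 3 (mod 4), so reciprocity gives (23/1599) = -(1599/23). Reduce: 1599 ≡ 12 (mod 23). Now have -(12/23).
Factor out 2: 12 = 2^2·3. Since 23 ≡ 7 (mod 8), (2/23) = +1, and (2/23)^2 = +1. Now have -(3/23).
Both 3 ≡ 3 and 23 ≡ 3 (mod 4), so reciprocity gives (3/23) = -(23/3). Reduce: 23 ≡ 2 (mod 3). Now have (2/3).
Factor out 2: 2 = 2. Since 3 ≡ 3 (mod 8), (2/3) = -1. Now have -(1/3).
(1/3) = 1. Collecting the sign factors: -1.

-1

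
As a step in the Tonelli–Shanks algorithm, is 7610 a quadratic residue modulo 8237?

yes

Factor out 2: 7610 = 2·3805. Since 8237 ≡ 5 (mod 8), (2|8237) = -1. Now have -(3805|8237).
3805 ≡ 1 (mod 4), so quadratic reciprocity gives (3805|8237) = (8237|3805). Reduce: 8237 ≡ 627 (mod 3805). Now have -(627|3805).
3805 ≡ 1 (mod 4), so quadratic reciprocity gives (627|3805) = (3805|627). Reduce: 3805 ≡ 43 (mod 627). Now have -(43|627).
Both 43 ≡ 3 and 627 ≡ 3 (mod 4), so reciprocity gives (43|627) = -(627|43). Reduce: 627 ≡ 25 (mod 43). Now have (25|43).
25 ≡ 1 (mod 4), so quadratic reciprocity gives (25|43) = (43|25). Reduce: 43 ≡ 18 (mod 25). Now have (18|25).
Factor out 2: 18 = 2·9. Since 25 ≡ 1 (mod 8), (2|25) = +1. Now have (9|25).
9 ≡ 1 (mod 4), so quadratic reciprocity gives (9|25) = (25|9). Reduce: 25 ≡ 7 (mod 9). Now have (7|9).
9 ≡ 1 (mod 4), so quadratic reciprocity gives (7|9) = (9|7). Reduce: 9 ≡ 2 (mod 7). Now have (2|7).
Factor out 2: 2 = 2. Since 7 ≡ 7 (mod 8), (2|7) = +1. Now have (1|7).
(1|7) = 1. Collecting the sign factors: 1.
(7610|8237) = 1, and 8237 is prime, so 7610 is a quadratic residue mod 8237.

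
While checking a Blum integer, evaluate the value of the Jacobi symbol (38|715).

Factor out 2: 38 = 2·19. Since 715 ≡ 3 (mod 8), (2|715) = -1. Now have -(19|715).
Both 19 ≡ 3 and 715 ≡ 3 (mod 4), so reciprocity gives (19|715) = -(715|19). Reduce: 715 ≡ 12 (mod 19). Now have (12|19).
Factor out 2: 12 = 2^2·3. Since 19 ≡ 3 (mod 8), (2|19) = -1, and (2|19)^2 = +1. Now have (3|19).
Both 3 ≡ 3 and 19 ≡ 3 (mod 4), so reciprocity gives (3|19) = -(19|3). Reduce: 19 ≡ 1 (mod 3). Now have -(1|3).
(1|3) = 1. Collecting the sign factors: -1.

-1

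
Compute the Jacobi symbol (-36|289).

1

Pull out -1: (-36|289) = (-1|289)·(36|289). Since 289 ≡ 1 (mod 4), (-1|289) = +1. Now have (36|289).
Factor out 2: 36 = 2^2·9. Since 289 ≡ 1 (mod 8), (2|289) = +1, and (2|289)^2 = +1. Now have (9|289).
9 ≡ 1 (mod 4), so quadratic reciprocity gives (9|289) = (289|9). Reduce: 289 ≡ 1 (mod 9). Now have (1|9).
(1|9) = 1. Collecting the sign factors: 1.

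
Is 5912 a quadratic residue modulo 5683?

yes

(5912/5683)
  = (229/5683)    [5912 ≡ 229 mod 5683]
  = (5683/229)    [QR: 229 ≡ 1 mod 4, sign kept]
  = (187/229)    [5683 ≡ 187 mod 229]
  = (229/187)    [QR: 229 ≡ 1 mod 4, sign kept]
  = (42/187)    [229 ≡ 42 mod 187]
  = -(21/187)    [187 ≡ 3 mod 8 ⇒ (2/187) = -1]
  = -(187/21)    [QR: 21 ≡ 1 mod 4, sign kept]
  = -(19/21)    [187 ≡ 19 mod 21]
  = -(21/19)    [QR: 21 ≡ 1 mod 4, sign kept]
  = -(2/19)    [21 ≡ 2 mod 19]
  = (1/19)    [19 ≡ 3 mod 8 ⇒ (2/19) = -1]
  = 1    [(1/19) = 1]
(5912/5683) = 1, and 5683 is prime, so 5912 is a quadratic residue mod 5683.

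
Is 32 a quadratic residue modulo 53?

Factor out 2: 32 = 2^5. Since 53 ≡ 5 (mod 8), (2/53) = -1, and (2/53)^5 = -1. Now have -(1/53).
(1/53) = 1. Collecting the sign factors: -1.
(32/53) = -1, and 53 is prime, so 32 is not a quadratic residue mod 53.

no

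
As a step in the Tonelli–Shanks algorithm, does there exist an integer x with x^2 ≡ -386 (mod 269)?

Pull out -1: (-386|269) = (-1|269)·(386|269). Since 269 ≡ 1 (mod 4), (-1|269) = +1. Now have (386|269).
Reduce the numerator: 386 ≡ 117 (mod 269), so (386|269) = (117|269).
117 ≡ 1 (mod 4), so quadratic reciprocity gives (117|269) = (269|117). Reduce: 269 ≡ 35 (mod 117). Now have (35|117).
117 ≡ 1 (mod 4), so quadratic reciprocity gives (35|117) = (117|35). Reduce: 117 ≡ 12 (mod 35). Now have (12|35).
Factor out 2: 12 = 2^2·3. Since 35 ≡ 3 (mod 8), (2|35) = -1, and (2|35)^2 = +1. Now have (3|35).
Both 3 ≡ 3 and 35 ≡ 3 (mod 4), so reciprocity gives (3|35) = -(35|3). Reduce: 35 ≡ 2 (mod 3). Now have -(2|3).
Factor out 2: 2 = 2. Since 3 ≡ 3 (mod 8), (2|3) = -1. Now have (1|3).
(1|3) = 1. Collecting the sign factors: 1.
The Legendre symbol is 1, so x^2 ≡ -386 (mod 269) has solution.

yes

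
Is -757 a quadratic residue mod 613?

(-757/613)
  = (757/613)    [613 ≡ 1 mod 4 ⇒ (-1/613) = +1]
  = (144/613)    [757 ≡ 144 mod 613]
  = (9/613)    [613 ≡ 5 mod 8 ⇒ (2/613)^4 = +1]
  = (613/9)    [QR: 9 ≡ 1 mod 4, sign kept]
  = (1/9)    [613 ≡ 1 mod 9]
  = 1    [(1/9) = 1]
The Legendre symbol is 1, so x^2 ≡ -757 (mod 613) has solution.

yes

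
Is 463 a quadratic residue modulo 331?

Reduce the numerator: 463 ≡ 132 (mod 331), so (463/331) = (132/331).
Factor out 2: 132 = 2^2·33. Since 331 ≡ 3 (mod 8), (2/331) = -1, and (2/331)^2 = +1. Now have (33/331).
33 ≡ 1 (mod 4), so quadratic reciprocity gives (33/331) = (331/33). Reduce: 331 ≡ 1 (mod 33). Now have (1/33).
(1/33) = 1. Collecting the sign factors: 1.
The Legendre symbol is 1, so x^2 ≡ 463 (mod 331) has solution.

yes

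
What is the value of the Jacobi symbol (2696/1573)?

(2696/1573)
  = (1123/1573)    [2696 ≡ 1123 mod 1573]
  = (1573/1123)    [QR: 1573 ≡ 1 mod 4, sign kept]
  = (450/1123)    [1573 ≡ 450 mod 1123]
  = -(225/1123)    [1123 ≡ 3 mod 8 ⇒ (2/1123) = -1]
  = -(1123/225)    [QR: 225 ≡ 1 mod 4, sign kept]
  = -(223/225)    [1123 ≡ 223 mod 225]
  = -(225/223)    [QR: 225 ≡ 1 mod 4, sign kept]
  = -(2/223)    [225 ≡ 2 mod 223]
  = -(1/223)    [223 ≡ 7 mod 8 ⇒ (2/223) = +1]
  = -1    [(1/223) = 1]

-1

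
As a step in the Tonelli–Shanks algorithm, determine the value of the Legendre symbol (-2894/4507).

Reduce the numerator: -2894 ≡ 1613 (mod 4507), so (-2894/4507) = (1613/4507).
1613 ≡ 1 (mod 4), so quadratic reciprocity gives (1613/4507) = (4507/1613). Reduce: 4507 ≡ 1281 (mod 1613). Now have (1281/1613).
1281 ≡ 1 (mod 4), so quadratic reciprocity gives (1281/1613) = (1613/1281). Reduce: 1613 ≡ 332 (mod 1281). Now have (332/1281).
Factor out 2: 332 = 2^2·83. Since 1281 ≡ 1 (mod 8), (2/1281) = +1, and (2/1281)^2 = +1. Now have (83/1281).
1281 ≡ 1 (mod 4), so quadratic reciprocity gives (83/1281) = (1281/83). Reduce: 1281 ≡ 36 (mod 83). Now have (36/83).
Factor out 2: 36 = 2^2·9. Since 83 ≡ 3 (mod 8), (2/83) = -1, and (2/83)^2 = +1. Now have (9/83).
9 ≡ 1 (mod 4), so quadratic reciprocity gives (9/83) = (83/9). Reduce: 83 ≡ 2 (mod 9). Now have (2/9).
Factor out 2: 2 = 2. Since 9 ≡ 1 (mod 8), (2/9) = +1. Now have (1/9).
(1/9) = 1. Collecting the sign factors: 1.

1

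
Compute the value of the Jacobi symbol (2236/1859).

0

(2236/1859)
  = (377/1859)    [2236 ≡ 377 mod 1859]
  = (1859/377)    [QR: 377 ≡ 1 mod 4, sign kept]
  = (351/377)    [1859 ≡ 351 mod 377]
  = (377/351)    [QR: 377 ≡ 1 mod 4, sign kept]
  = (26/351)    [377 ≡ 26 mod 351]
  = (13/351)    [351 ≡ 7 mod 8 ⇒ (2/351) = +1]
  = (351/13)    [QR: 13 ≡ 1 mod 4, sign kept]
  = (0/13)    [351 ≡ 0 mod 13]
  = 0    [numerator 0, gcd > 1]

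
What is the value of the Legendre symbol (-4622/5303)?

-1

Reduce the numerator: -4622 ≡ 681 (mod 5303), so (-4622/5303) = (681/5303).
681 ≡ 1 (mod 4), so quadratic reciprocity gives (681/5303) = (5303/681). Reduce: 5303 ≡ 536 (mod 681). Now have (536/681).
Factor out 2: 536 = 2^3·67. Since 681 ≡ 1 (mod 8), (2/681) = +1, and (2/681)^3 = +1. Now have (67/681).
681 ≡ 1 (mod 4), so quadratic reciprocity gives (67/681) = (681/67). Reduce: 681 ≡ 11 (mod 67). Now have (11/67).
Both 11 ≡ 3 and 67 ≡ 3 (mod 4), so reciprocity gives (11/67) = -(67/11). Reduce: 67 ≡ 1 (mod 11). Now have -(1/11).
(1/11) = 1. Collecting the sign factors: -1.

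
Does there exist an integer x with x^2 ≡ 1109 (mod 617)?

Reduce the numerator: 1109 ≡ 492 (mod 617), so (1109/617) = (492/617).
Factor out 2: 492 = 2^2·123. Since 617 ≡ 1 (mod 8), (2/617) = +1, and (2/617)^2 = +1. Now have (123/617).
617 ≡ 1 (mod 4), so quadratic reciprocity gives (123/617) = (617/123). Reduce: 617 ≡ 2 (mod 123). Now have (2/123).
Factor out 2: 2 = 2. Since 123 ≡ 3 (mod 8), (2/123) = -1. Now have -(1/123).
(1/123) = 1. Collecting the sign factors: -1.
(1109/617) = -1, and 617 is prime, so 1109 is not a quadratic residue mod 617.

no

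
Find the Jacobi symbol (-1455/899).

1

(-1455/899)
  = -(1455/899)    [899 ≡ 3 mod 4 ⇒ (-1/899) = -1]
  = -(556/899)    [1455 ≡ 556 mod 899]
  = -(139/899)    [899 ≡ 3 mod 8 ⇒ (2/899)^2 = +1]
  = (899/139)    [QR: both ≡ 3 mod 4, sign flips]
  = (65/139)    [899 ≡ 65 mod 139]
  = (139/65)    [QR: 65 ≡ 1 mod 4, sign kept]
  = (9/65)    [139 ≡ 9 mod 65]
  = (65/9)    [QR: 9 ≡ 1 mod 4, sign kept]
  = (2/9)    [65 ≡ 2 mod 9]
  = (1/9)    [9 ≡ 1 mod 8 ⇒ (2/9) = +1]
  = 1    [(1/9) = 1]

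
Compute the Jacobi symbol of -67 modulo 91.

Reduce the numerator: -67 ≡ 24 (mod 91), so (-67/91) = (24/91).
Factor out 2: 24 = 2^3·3. Since 91 ≡ 3 (mod 8), (2/91) = -1, and (2/91)^3 = -1. Now have -(3/91).
Both 3 ≡ 3 and 91 ≡ 3 (mod 4), so reciprocity gives (3/91) = -(91/3). Reduce: 91 ≡ 1 (mod 3). Now have (1/3).
(1/3) = 1. Collecting the sign factors: 1.

1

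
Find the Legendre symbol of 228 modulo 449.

Factor out 2: 228 = 2^2·57. Since 449 ≡ 1 (mod 8), (2/449) = +1, and (2/449)^2 = +1. Now have (57/449).
57 ≡ 1 (mod 4), so quadratic reciprocity gives (57/449) = (449/57). Reduce: 449 ≡ 50 (mod 57). Now have (50/57).
Factor out 2: 50 = 2·25. Since 57 ≡ 1 (mod 8), (2/57) = +1. Now have (25/57).
25 ≡ 1 (mod 4), so quadratic reciprocity gives (25/57) = (57/25). Reduce: 57 ≡ 7 (mod 25). Now have (7/25).
25 ≡ 1 (mod 4), so quadratic reciprocity gives (7/25) = (25/7). Reduce: 25 ≡ 4 (mod 7). Now have (4/7).
Factor out 2: 4 = 2^2. Since 7 ≡ 7 (mod 8), (2/7) = +1, and (2/7)^2 = +1. Now have (1/7).
(1/7) = 1. Collecting the sign factors: 1.

1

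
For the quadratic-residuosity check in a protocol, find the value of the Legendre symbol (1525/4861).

1525 ≡ 1 (mod 4), so quadratic reciprocity gives (1525/4861) = (4861/1525). Reduce: 4861 ≡ 286 (mod 1525). Now have (286/1525).
Factor out 2: 286 = 2·143. Since 1525 ≡ 5 (mod 8), (2/1525) = -1. Now have -(143/1525).
1525 ≡ 1 (mod 4), so quadratic reciprocity gives (143/1525) = (1525/143). Reduce: 1525 ≡ 95 (mod 143). Now have -(95/143).
Both 95 ≡ 3 and 143 ≡ 3 (mod 4), so reciprocity gives (95/143) = -(143/95). Reduce: 143 ≡ 48 (mod 95). Now have (48/95).
Factor out 2: 48 = 2^4·3. Since 95 ≡ 7 (mod 8), (2/95) = +1, and (2/95)^4 = +1. Now have (3/95).
Both 3 ≡ 3 and 95 ≡ 3 (mod 4), so reciprocity gives (3/95) = -(95/3). Reduce: 95 ≡ 2 (mod 3). Now have -(2/3).
Factor out 2: 2 = 2. Since 3 ≡ 3 (mod 8), (2/3) = -1. Now have (1/3).
(1/3) = 1. Collecting the sign factors: 1.

1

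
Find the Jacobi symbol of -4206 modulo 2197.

-1

(-4206 / 2197)
  = (4206 / 2197)    [2197 ≡ 1 mod 4 ⇒ (-1 / 2197) = +1]
  = (2009 / 2197)    [4206 ≡ 2009 mod 2197]
  = (2197 / 2009)    [QR: 2009 ≡ 1 mod 4, sign kept]
  = (188 / 2009)    [2197 ≡ 188 mod 2009]
  = (47 / 2009)    [2009 ≡ 1 mod 8 ⇒ (2 / 2009)^2 = +1]
  = (2009 / 47)    [QR: 2009 ≡ 1 mod 4, sign kept]
  = (35 / 47)    [2009 ≡ 35 mod 47]
  = -(47 / 35)    [QR: both ≡ 3 mod 4, sign flips]
  = -(12 / 35)    [47 ≡ 12 mod 35]
  = -(3 / 35)    [35 ≡ 3 mod 8 ⇒ (2 / 35)^2 = +1]
  = (35 / 3)    [QR: both ≡ 3 mod 4, sign flips]
  = (2 / 3)    [35 ≡ 2 mod 3]
  = -(1 / 3)    [3 ≡ 3 mod 8 ⇒ (2 / 3) = -1]
  = -1    [(1 / 3) = 1]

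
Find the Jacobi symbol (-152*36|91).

1

By multiplicativity, (-152·36|91) = (-152|91)·(36|91).
First factor (-152|91):
Reduce the numerator: -152 ≡ 30 (mod 91), so (-152|91) = (30|91).
Factor out 2: 30 = 2·15. Since 91 ≡ 3 (mod 8), (2|91) = -1. Now have -(15|91).
Both 15 ≡ 3 and 91 ≡ 3 (mod 4), so reciprocity gives (15|91) = -(91|15). Reduce: 91 ≡ 1 (mod 15). Now have (1|15).
(1|15) = 1. Collecting the sign factors: 1.
Second factor (36|91):
Factor out 2: 36 = 2^2·9. Since 91 ≡ 3 (mod 8), (2|91) = -1, and (2|91)^2 = +1. Now have (9|91).
9 ≡ 1 (mod 4), so quadratic reciprocity gives (9|91) = (91|9). Reduce: 91 ≡ 1 (mod 9). Now have (1|9).
(1|9) = 1. Collecting the sign factors: 1.
Product: (1)·(1) = 1.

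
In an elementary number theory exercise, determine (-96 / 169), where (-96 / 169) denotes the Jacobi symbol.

1

Reduce the numerator: -96 ≡ 73 (mod 169), so (-96 / 169) = (73 / 169).
73 ≡ 1 (mod 4), so quadratic reciprocity gives (73 / 169) = (169 / 73). Reduce: 169 ≡ 23 (mod 73). Now have (23 / 73).
73 ≡ 1 (mod 4), so quadratic reciprocity gives (23 / 73) = (73 / 23). Reduce: 73 ≡ 4 (mod 23). Now have (4 / 23).
Factor out 2: 4 = 2^2. Since 23 ≡ 7 (mod 8), (2 / 23) = +1, and (2 / 23)^2 = +1. Now have (1 / 23).
(1 / 23) = 1. Collecting the sign factors: 1.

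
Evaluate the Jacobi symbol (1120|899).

Reduce the numerator: 1120 ≡ 221 (mod 899), so (1120|899) = (221|899).
221 ≡ 1 (mod 4), so quadratic reciprocity gives (221|899) = (899|221). Reduce: 899 ≡ 15 (mod 221). Now have (15|221).
221 ≡ 1 (mod 4), so quadratic reciprocity gives (15|221) = (221|15). Reduce: 221 ≡ 11 (mod 15). Now have (11|15).
Both 11 ≡ 3 and 15 ≡ 3 (mod 4), so reciprocity gives (11|15) = -(15|11). Reduce: 15 ≡ 4 (mod 11). Now have -(4|11).
Factor out 2: 4 = 2^2. Since 11 ≡ 3 (mod 8), (2|11) = -1, and (2|11)^2 = +1. Now have -(1|11).
(1|11) = 1. Collecting the sign factors: -1.

-1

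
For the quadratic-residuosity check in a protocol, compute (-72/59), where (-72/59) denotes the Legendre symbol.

Pull out -1: (-72/59) = (-1/59)·(72/59). Since 59 ≡ 3 (mod 4), (-1/59) = -1. Now have -(72/59).
Reduce the numerator: 72 ≡ 13 (mod 59), so (72/59) = (13/59).
13 ≡ 1 (mod 4), so quadratic reciprocity gives (13/59) = (59/13). Reduce: 59 ≡ 7 (mod 13). Now have -(7/13).
13 ≡ 1 (mod 4), so quadratic reciprocity gives (7/13) = (13/7). Reduce: 13 ≡ 6 (mod 7). Now have -(6/7).
Factor out 2: 6 = 2·3. Since 7 ≡ 7 (mod 8), (2/7) = +1. Now have -(3/7).
Both 3 ≡ 3 and 7 ≡ 3 (mod 4), so reciprocity gives (3/7) = -(7/3). Reduce: 7 ≡ 1 (mod 3). Now have (1/3).
(1/3) = 1. Collecting the sign factors: 1.

1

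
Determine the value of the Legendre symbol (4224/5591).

(4224/5591)
  = (33/5591)    [5591 ≡ 7 mod 8 ⇒ (2/5591)^7 = +1]
  = (5591/33)    [QR: 33 ≡ 1 mod 4, sign kept]
  = (14/33)    [5591 ≡ 14 mod 33]
  = (7/33)    [33 ≡ 1 mod 8 ⇒ (2/33) = +1]
  = (33/7)    [QR: 33 ≡ 1 mod 4, sign kept]
  = (5/7)    [33 ≡ 5 mod 7]
  = (7/5)    [QR: 5 ≡ 1 mod 4, sign kept]
  = (2/5)    [7 ≡ 2 mod 5]
  = -(1/5)    [5 ≡ 5 mod 8 ⇒ (2/5) = -1]
  = -1    [(1/5) = 1]

-1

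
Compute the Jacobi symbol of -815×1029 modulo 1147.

By multiplicativity, (-815·1029 / 1147) = (-815 / 1147)·(1029 / 1147).
First factor (-815 / 1147):
(-815 / 1147)
  = (332 / 1147)    [-815 ≡ 332 mod 1147]
  = (83 / 1147)    [1147 ≡ 3 mod 8 ⇒ (2 / 1147)^2 = +1]
  = -(1147 / 83)    [QR: both ≡ 3 mod 4, sign flips]
  = -(68 / 83)    [1147 ≡ 68 mod 83]
  = -(17 / 83)    [83 ≡ 3 mod 8 ⇒ (2 / 83)^2 = +1]
  = -(83 / 17)    [QR: 17 ≡ 1 mod 4, sign kept]
  = -(15 / 17)    [83 ≡ 15 mod 17]
  = -(17 / 15)    [QR: 17 ≡ 1 mod 4, sign kept]
  = -(2 / 15)    [17 ≡ 2 mod 15]
  = -(1 / 15)    [15 ≡ 7 mod 8 ⇒ (2 / 15) = +1]
  = -1    [(1 / 15) = 1]
Second factor (1029 / 1147):
(1029 / 1147)
  = (1147 / 1029)    [QR: 1029 ≡ 1 mod 4, sign kept]
  = (118 / 1029)    [1147 ≡ 118 mod 1029]
  = -(59 / 1029)    [1029 ≡ 5 mod 8 ⇒ (2 / 1029) = -1]
  = -(1029 / 59)    [QR: 1029 ≡ 1 mod 4, sign kept]
  = -(26 / 59)    [1029 ≡ 26 mod 59]
  = (13 / 59)    [59 ≡ 3 mod 8 ⇒ (2 / 59) = -1]
  = (59 / 13)    [QR: 13 ≡ 1 mod 4, sign kept]
  = (7 / 13)    [59 ≡ 7 mod 13]
  = (13 / 7)    [QR: 13 ≡ 1 mod 4, sign kept]
  = (6 / 7)    [13 ≡ 6 mod 7]
  = (3 / 7)    [7 ≡ 7 mod 8 ⇒ (2 / 7) = +1]
  = -(7 / 3)    [QR: both ≡ 3 mod 4, sign flips]
  = -(1 / 3)    [7 ≡ 1 mod 3]
  = -1    [(1 / 3) = 1]
Product: (-1)·(-1) = 1.

1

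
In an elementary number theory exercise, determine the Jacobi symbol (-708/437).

1

(-708/437)
  = (166/437)    [-708 ≡ 166 mod 437]
  = -(83/437)    [437 ≡ 5 mod 8 ⇒ (2/437) = -1]
  = -(437/83)    [QR: 437 ≡ 1 mod 4, sign kept]
  = -(22/83)    [437 ≡ 22 mod 83]
  = (11/83)    [83 ≡ 3 mod 8 ⇒ (2/83) = -1]
  = -(83/11)    [QR: both ≡ 3 mod 4, sign flips]
  = -(6/11)    [83 ≡ 6 mod 11]
  = (3/11)    [11 ≡ 3 mod 8 ⇒ (2/11) = -1]
  = -(11/3)    [QR: both ≡ 3 mod 4, sign flips]
  = -(2/3)    [11 ≡ 2 mod 3]
  = (1/3)    [3 ≡ 3 mod 8 ⇒ (2/3) = -1]
  = 1    [(1/3) = 1]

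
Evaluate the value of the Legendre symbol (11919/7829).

1

Reduce the numerator: 11919 ≡ 4090 (mod 7829), so (11919/7829) = (4090/7829).
Factor out 2: 4090 = 2·2045. Since 7829 ≡ 5 (mod 8), (2/7829) = -1. Now have -(2045/7829).
2045 ≡ 1 (mod 4), so quadratic reciprocity gives (2045/7829) = (7829/2045). Reduce: 7829 ≡ 1694 (mod 2045). Now have -(1694/2045).
Factor out 2: 1694 = 2·847. Since 2045 ≡ 5 (mod 8), (2/2045) = -1. Now have (847/2045).
2045 ≡ 1 (mod 4), so quadratic reciprocity gives (847/2045) = (2045/847). Reduce: 2045 ≡ 351 (mod 847). Now have (351/847).
Both 351 ≡ 3 and 847 ≡ 3 (mod 4), so reciprocity gives (351/847) = -(847/351). Reduce: 847 ≡ 145 (mod 351). Now have -(145/351).
145 ≡ 1 (mod 4), so quadratic reciprocity gives (145/351) = (351/145). Reduce: 351 ≡ 61 (mod 145). Now have -(61/145).
61 ≡ 1 (mod 4), so quadratic reciprocity gives (61/145) = (145/61). Reduce: 145 ≡ 23 (mod 61). Now have -(23/61).
61 ≡ 1 (mod 4), so quadratic reciprocity gives (23/61) = (61/23). Reduce: 61 ≡ 15 (mod 23). Now have -(15/23).
Both 15 ≡ 3 and 23 ≡ 3 (mod 4), so reciprocity gives (15/23) = -(23/15). Reduce: 23 ≡ 8 (mod 15). Now have (8/15).
Factor out 2: 8 = 2^3. Since 15 ≡ 7 (mod 8), (2/15) = +1, and (2/15)^3 = +1. Now have (1/15).
(1/15) = 1. Collecting the sign factors: 1.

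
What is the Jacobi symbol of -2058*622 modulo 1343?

-1

By multiplicativity, (-2058·622|1343) = (-2058|1343)·(622|1343).
First factor (-2058|1343):
(-2058|1343)
  = -(2058|1343)    [1343 ≡ 3 mod 4 ⇒ (-1|1343) = -1]
  = -(715|1343)    [2058 ≡ 715 mod 1343]
  = (1343|715)    [QR: both ≡ 3 mod 4, sign flips]
  = (628|715)    [1343 ≡ 628 mod 715]
  = (157|715)    [715 ≡ 3 mod 8 ⇒ (2|715)^2 = +1]
  = (715|157)    [QR: 157 ≡ 1 mod 4, sign kept]
  = (87|157)    [715 ≡ 87 mod 157]
  = (157|87)    [QR: 157 ≡ 1 mod 4, sign kept]
  = (70|87)    [157 ≡ 70 mod 87]
  = (35|87)    [87 ≡ 7 mod 8 ⇒ (2|87) = +1]
  = -(87|35)    [QR: both ≡ 3 mod 4, sign flips]
  = -(17|35)    [87 ≡ 17 mod 35]
  = -(35|17)    [QR: 17 ≡ 1 mod 4, sign kept]
  = -(1|17)    [35 ≡ 1 mod 17]
  = -1    [(1|17) = 1]
Second factor (622|1343):
(622|1343)
  = (311|1343)    [1343 ≡ 7 mod 8 ⇒ (2|1343) = +1]
  = -(1343|311)    [QR: both ≡ 3 mod 4, sign flips]
  = -(99|311)    [1343 ≡ 99 mod 311]
  = (311|99)    [QR: both ≡ 3 mod 4, sign flips]
  = (14|99)    [311 ≡ 14 mod 99]
  = -(7|99)    [99 ≡ 3 mod 8 ⇒ (2|99) = -1]
  = (99|7)    [QR: both ≡ 3 mod 4, sign flips]
  = (1|7)    [99 ≡ 1 mod 7]
  = 1    [(1|7) = 1]
Product: (-1)·(1) = -1.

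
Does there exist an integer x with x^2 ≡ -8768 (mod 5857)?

yes

(-8768/5857)
  = (2946/5857)    [-8768 ≡ 2946 mod 5857]
  = (1473/5857)    [5857 ≡ 1 mod 8 ⇒ (2/5857) = +1]
  = (5857/1473)    [QR: 1473 ≡ 1 mod 4, sign kept]
  = (1438/1473)    [5857 ≡ 1438 mod 1473]
  = (719/1473)    [1473 ≡ 1 mod 8 ⇒ (2/1473) = +1]
  = (1473/719)    [QR: 1473 ≡ 1 mod 4, sign kept]
  = (35/719)    [1473 ≡ 35 mod 719]
  = -(719/35)    [QR: both ≡ 3 mod 4, sign flips]
  = -(19/35)    [719 ≡ 19 mod 35]
  = (35/19)    [QR: both ≡ 3 mod 4, sign flips]
  = (16/19)    [35 ≡ 16 mod 19]
  = (1/19)    [19 ≡ 3 mod 8 ⇒ (2/19)^4 = +1]
  = 1    [(1/19) = 1]
The Legendre symbol is 1, so x^2 ≡ -8768 (mod 5857) has solution.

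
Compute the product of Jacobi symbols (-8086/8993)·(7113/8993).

By multiplicativity, (-8086·7113/8993) = (-8086/8993)·(7113/8993).
First factor (-8086/8993):
Pull out -1: (-8086/8993) = (-1/8993)·(8086/8993). Since 8993 ≡ 1 (mod 4), (-1/8993) = +1. Now have (8086/8993).
Factor out 2: 8086 = 2·4043. Since 8993 ≡ 1 (mod 8), (2/8993) = +1. Now have (4043/8993).
8993 ≡ 1 (mod 4), so quadratic reciprocity gives (4043/8993) = (8993/4043). Reduce: 8993 ≡ 907 (mod 4043). Now have (907/4043).
Both 907 ≡ 3 and 4043 ≡ 3 (mod 4), so reciprocity gives (907/4043) = -(4043/907). Reduce: 4043 ≡ 415 (mod 907). Now have -(415/907).
Both 415 ≡ 3 and 907 ≡ 3 (mod 4), so reciprocity gives (415/907) = -(907/415). Reduce: 907 ≡ 77 (mod 415). Now have (77/415).
77 ≡ 1 (mod 4), so quadratic reciprocity gives (77/415) = (415/77). Reduce: 415 ≡ 30 (mod 77). Now have (30/77).
Factor out 2: 30 = 2·15. Since 77 ≡ 5 (mod 8), (2/77) = -1. Now have -(15/77).
77 ≡ 1 (mod 4), so quadratic reciprocity gives (15/77) = (77/15). Reduce: 77 ≡ 2 (mod 15). Now have -(2/15).
Factor out 2: 2 = 2. Since 15 ≡ 7 (mod 8), (2/15) = +1. Now have -(1/15).
(1/15) = 1. Collecting the sign factors: -1.
Second factor (7113/8993):
7113 ≡ 1 (mod 4), so quadratic reciprocity gives (7113/8993) = (8993/7113). Reduce: 8993 ≡ 1880 (mod 7113). Now have (1880/7113).
Factor out 2: 1880 = 2^3·235. Since 7113 ≡ 1 (mod 8), (2/7113) = +1, and (2/7113)^3 = +1. Now have (235/7113).
7113 ≡ 1 (mod 4), so quadratic reciprocity gives (235/7113) = (7113/235). Reduce: 7113 ≡ 63 (mod 235). Now have (63/235).
Both 63 ≡ 3 and 235 ≡ 3 (mod 4), so reciprocity gives (63/235) = -(235/63). Reduce: 235 ≡ 46 (mod 63). Now have -(46/63).
Factor out 2: 46 = 2·23. Since 63 ≡ 7 (mod 8), (2/63) = +1. Now have -(23/63).
Both 23 ≡ 3 and 63 ≡ 3 (mod 4), so reciprocity gives (23/63) = -(63/23). Reduce: 63 ≡ 17 (mod 23). Now have (17/23).
17 ≡ 1 (mod 4), so quadratic reciprocity gives (17/23) = (23/17). Reduce: 23 ≡ 6 (mod 17). Now have (6/17).
Factor out 2: 6 = 2·3. Since 17 ≡ 1 (mod 8), (2/17) = +1. Now have (3/17).
17 ≡ 1 (mod 4), so quadratic reciprocity gives (3/17) = (17/3). Reduce: 17 ≡ 2 (mod 3). Now have (2/3).
Factor out 2: 2 = 2. Since 3 ≡ 3 (mod 8), (2/3) = -1. Now have -(1/3).
(1/3) = 1. Collecting the sign factors: -1.
Product: (-1)·(-1) = 1.

1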